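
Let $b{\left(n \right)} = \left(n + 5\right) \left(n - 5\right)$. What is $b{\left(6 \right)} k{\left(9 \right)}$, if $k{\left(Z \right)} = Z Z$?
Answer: $891$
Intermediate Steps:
$k{\left(Z \right)} = Z^{2}$
$b{\left(n \right)} = \left(-5 + n\right) \left(5 + n\right)$ ($b{\left(n \right)} = \left(5 + n\right) \left(-5 + n\right) = \left(-5 + n\right) \left(5 + n\right)$)
$b{\left(6 \right)} k{\left(9 \right)} = \left(-25 + 6^{2}\right) 9^{2} = \left(-25 + 36\right) 81 = 11 \cdot 81 = 891$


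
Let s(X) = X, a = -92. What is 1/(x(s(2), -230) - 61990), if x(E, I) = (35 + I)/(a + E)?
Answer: -6/371927 ≈ -1.6132e-5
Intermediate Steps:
x(E, I) = (35 + I)/(-92 + E)
1/(x(s(2), -230) - 61990) = 1/((35 - 230)/(-92 + 2) - 61990) = 1/(-195/(-90) - 61990) = 1/(-1/90*(-195) - 61990) = 1/(13/6 - 61990) = 1/(-371927/6) = -6/371927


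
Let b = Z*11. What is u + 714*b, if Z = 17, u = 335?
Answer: 133853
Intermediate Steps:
b = 187 (b = 17*11 = 187)
u + 714*b = 335 + 714*187 = 335 + 133518 = 133853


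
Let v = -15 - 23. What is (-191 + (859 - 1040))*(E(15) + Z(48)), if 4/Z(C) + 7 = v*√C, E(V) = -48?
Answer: 1236749712/69263 + 226176*√3/69263 ≈ 17862.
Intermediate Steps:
v = -38
Z(C) = 4/(-7 - 38*√C)
(-191 + (859 - 1040))*(E(15) + Z(48)) = (-191 + (859 - 1040))*(-48 - 4/(7 + 38*√48)) = (-191 - 181)*(-48 - 4/(7 + 38*(4*√3))) = -372*(-48 - 4/(7 + 152*√3)) = 17856 + 1488/(7 + 152*√3)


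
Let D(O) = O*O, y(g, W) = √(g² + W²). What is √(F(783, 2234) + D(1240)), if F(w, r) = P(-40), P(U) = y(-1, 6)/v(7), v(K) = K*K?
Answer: √(75342400 + √37)/7 ≈ 1240.0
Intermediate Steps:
y(g, W) = √(W² + g²)
v(K) = K²
P(U) = √37/49 (P(U) = √(6² + (-1)²)/(7²) = √(36 + 1)/49 = √37*(1/49) = √37/49)
F(w, r) = √37/49
D(O) = O²
√(F(783, 2234) + D(1240)) = √(√37/49 + 1240²) = √(√37/49 + 1537600) = √(1537600 + √37/49)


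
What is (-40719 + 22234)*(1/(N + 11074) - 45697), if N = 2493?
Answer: 11460167595030/13567 ≈ 8.4471e+8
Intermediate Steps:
(-40719 + 22234)*(1/(N + 11074) - 45697) = (-40719 + 22234)*(1/(2493 + 11074) - 45697) = -18485*(1/13567 - 45697) = -18485*(-619971198/13567) = 11460167595030/13567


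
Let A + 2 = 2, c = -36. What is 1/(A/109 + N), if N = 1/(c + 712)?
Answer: 676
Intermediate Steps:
A = 0 (A = -2 + 2 = 0)
N = 1/676 (N = 1/(-36 + 712) = 1/676 ≈ 0.0014793)
1/(A/109 + N) = 1/(0/109 + 1/676) = 1/(0*(1/109) + 1/676) = 1/(0 + 1/676) = 1/(1/676) = 676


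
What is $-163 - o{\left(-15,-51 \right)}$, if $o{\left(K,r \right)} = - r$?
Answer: $-214$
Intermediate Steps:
$-163 - o{\left(-15,-51 \right)} = -163 - \left(-1\right) \left(-51\right) = -163 - 51 = -214$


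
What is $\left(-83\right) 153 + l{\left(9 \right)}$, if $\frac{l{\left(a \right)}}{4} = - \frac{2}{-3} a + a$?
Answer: $-12639$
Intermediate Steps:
$l{\left(a \right)} = \frac{20 a}{3}$ ($l{\left(a \right)} = 4 \left(- \frac{2}{-3} a + a\right) = 4 \left(\left(-2\right) \left(- \frac{1}{3}\right) a + a\right) = 4 \left(\frac{2 a}{3} + a\right) = 4 \frac{5 a}{3} = \frac{20 a}{3}$)
$\left(-83\right) 153 + l{\left(9 \right)} = \left(-83\right) 153 + \frac{20}{3} \cdot 9 = -12699 + 60 = -12639$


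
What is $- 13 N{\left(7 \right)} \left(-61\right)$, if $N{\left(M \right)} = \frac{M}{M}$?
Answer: $793$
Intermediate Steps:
$N{\left(M \right)} = 1$
$- 13 N{\left(7 \right)} \left(-61\right) = \left(-13\right) 1 \left(-61\right) = \left(-13\right) \left(-61\right) = 793$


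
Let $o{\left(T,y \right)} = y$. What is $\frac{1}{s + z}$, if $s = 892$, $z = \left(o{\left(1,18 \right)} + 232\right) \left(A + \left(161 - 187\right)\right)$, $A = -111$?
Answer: $- \frac{1}{33358} \approx -2.9978 \cdot 10^{-5}$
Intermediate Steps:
$z = -34250$ ($z = \left(18 + 232\right) \left(-111 + \left(161 - 187\right)\right) = 250 \left(-111 + \left(161 - 187\right)\right) = 250 \left(-111 - 26\right) = 250 \left(-137\right) = -34250$)
$\frac{1}{s + z} = \frac{1}{892 - 34250} = \frac{1}{-33358} = - \frac{1}{33358}$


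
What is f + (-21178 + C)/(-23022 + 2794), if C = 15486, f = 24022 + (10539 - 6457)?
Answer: 142123351/5057 ≈ 28104.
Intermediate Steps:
f = 28104 (f = 24022 + 4082 = 28104)
f + (-21178 + C)/(-23022 + 2794) = 28104 + (-21178 + 15486)/(-23022 + 2794) = 28104 - 5692/(-20228) = 28104 - 5692*(-1/20228) = 28104 + 1423/5057 = 142123351/5057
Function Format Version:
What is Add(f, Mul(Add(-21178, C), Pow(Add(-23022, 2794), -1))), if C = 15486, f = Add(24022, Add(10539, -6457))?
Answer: Rational(142123351, 5057) ≈ 28104.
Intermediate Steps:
f = 28104 (f = Add(24022, 4082) = 28104)
Add(f, Mul(Add(-21178, C), Pow(Add(-23022, 2794), -1))) = Add(28104, Mul(Add(-21178, 15486), Pow(Add(-23022, 2794), -1))) = Add(28104, Mul(-5692, Pow(-20228, -1))) = Add(28104, Mul(-5692, Rational(-1, 20228))) = Add(28104, Rational(1423, 5057)) = Rational(142123351, 5057)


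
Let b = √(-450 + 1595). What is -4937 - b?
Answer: -4937 - √1145 ≈ -4970.8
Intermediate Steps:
b = √1145 ≈ 33.838
-4937 - b = -4937 - √1145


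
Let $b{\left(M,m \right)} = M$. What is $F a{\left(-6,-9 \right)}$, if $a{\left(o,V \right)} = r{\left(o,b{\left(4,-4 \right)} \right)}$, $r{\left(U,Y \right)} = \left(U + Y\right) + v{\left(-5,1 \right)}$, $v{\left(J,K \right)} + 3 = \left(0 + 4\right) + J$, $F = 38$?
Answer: $-228$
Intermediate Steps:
$v{\left(J,K \right)} = 1 + J$ ($v{\left(J,K \right)} = -3 + \left(\left(0 + 4\right) + J\right) = -3 + \left(4 + J\right) = 1 + J$)
$r{\left(U,Y \right)} = -4 + U + Y$ ($r{\left(U,Y \right)} = \left(U + Y\right) + \left(1 - 5\right) = \left(U + Y\right) - 4 = -4 + U + Y$)
$a{\left(o,V \right)} = o$ ($a{\left(o,V \right)} = -4 + o + 4 = o$)
$F a{\left(-6,-9 \right)} = 38 \left(-6\right) = -228$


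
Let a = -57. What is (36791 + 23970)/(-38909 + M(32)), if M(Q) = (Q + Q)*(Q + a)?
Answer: -60761/40509 ≈ -1.4999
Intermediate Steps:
M(Q) = 2*Q*(-57 + Q) (M(Q) = (Q + Q)*(Q - 57) = (2*Q)*(-57 + Q) = 2*Q*(-57 + Q))
(36791 + 23970)/(-38909 + M(32)) = (36791 + 23970)/(-38909 + 2*32*(-57 + 32)) = 60761/(-38909 + 2*32*(-25)) = 60761/(-38909 - 1600) = 60761/(-40509) = 60761*(-1/40509) = -60761/40509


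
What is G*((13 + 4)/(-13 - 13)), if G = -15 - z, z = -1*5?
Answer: 85/13 ≈ 6.5385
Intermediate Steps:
z = -5
G = -10 (G = -15 - 1*(-5) = -15 + 5 = -10)
G*((13 + 4)/(-13 - 13)) = -10*(13 + 4)/(-13 - 13) = -170/(-26) = -170*(-1)/26 = -10*(-17/26) = 85/13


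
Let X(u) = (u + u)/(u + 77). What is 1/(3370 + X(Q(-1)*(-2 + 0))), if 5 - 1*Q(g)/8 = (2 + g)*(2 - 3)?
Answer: 19/64222 ≈ 0.00029585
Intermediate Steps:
Q(g) = 56 + 8*g (Q(g) = 40 - 8*(2 + g)*(2 - 3) = 40 - 8*(2 + g)*(-1) = 40 - 8*(-2 - g) = 40 + (16 + 8*g) = 56 + 8*g)
X(u) = 2*u/(77 + u) (X(u) = (2*u)/(77 + u) = 2*u/(77 + u))
1/(3370 + X(Q(-1)*(-2 + 0))) = 1/(3370 + 2*((56 + 8*(-1))*(-2 + 0))/(77 + (56 + 8*(-1))*(-2 + 0))) = 1/(3370 + 2*((56 - 8)*(-2))/(77 + (56 - 8)*(-2))) = 1/(3370 + 2*(48*(-2))/(77 + 48*(-2))) = 1/(3370 + 2*(-96)/(77 - 96)) = 1/(3370 + 2*(-96)/(-19)) = 1/(3370 + 2*(-96)*(-1/19)) = 1/(3370 + 192/19) = 1/(64222/19) = 19/64222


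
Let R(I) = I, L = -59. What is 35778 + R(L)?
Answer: 35719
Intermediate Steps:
35778 + R(L) = 35778 - 59 = 35719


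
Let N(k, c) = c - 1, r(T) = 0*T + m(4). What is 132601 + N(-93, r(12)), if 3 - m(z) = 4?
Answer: 132599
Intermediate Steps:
m(z) = -1 (m(z) = 3 - 1*4 = 3 - 4 = -1)
r(T) = -1 (r(T) = 0*T - 1 = 0 - 1 = -1)
N(k, c) = -1 + c
132601 + N(-93, r(12)) = 132601 + (-1 - 1) = 132601 - 2 = 132599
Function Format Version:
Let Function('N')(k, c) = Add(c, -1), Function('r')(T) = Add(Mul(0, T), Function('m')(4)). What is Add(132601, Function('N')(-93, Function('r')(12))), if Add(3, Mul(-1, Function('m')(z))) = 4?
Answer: 132599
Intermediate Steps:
Function('m')(z) = -1 (Function('m')(z) = Add(3, Mul(-1, 4)) = Add(3, -4) = -1)
Function('r')(T) = -1 (Function('r')(T) = Add(Mul(0, T), -1) = Add(0, -1) = -1)
Function('N')(k, c) = Add(-1, c)
Add(132601, Function('N')(-93, Function('r')(12))) = Add(132601, Add(-1, -1)) = Add(132601, -2) = 132599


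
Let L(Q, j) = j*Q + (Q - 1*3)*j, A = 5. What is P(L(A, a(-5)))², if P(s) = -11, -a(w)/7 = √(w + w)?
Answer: 121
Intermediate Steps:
a(w) = -7*√2*√w (a(w) = -7*√(w + w) = -7*√2*√w)
L(Q, j) = Q*j + j*(-3 + Q) (L(Q, j) = Q*j + (Q - 3)*j = Q*j + (-3 + Q)*j = Q*j + j*(-3 + Q))
P(L(A, a(-5)))² = (-11)² = 121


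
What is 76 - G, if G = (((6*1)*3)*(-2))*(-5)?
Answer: -104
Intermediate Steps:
G = 180 (G = ((6*3)*(-2))*(-5) = (18*(-2))*(-5) = -36*(-5) = 180)
76 - G = 76 - 1*180 = 76 - 180 = -104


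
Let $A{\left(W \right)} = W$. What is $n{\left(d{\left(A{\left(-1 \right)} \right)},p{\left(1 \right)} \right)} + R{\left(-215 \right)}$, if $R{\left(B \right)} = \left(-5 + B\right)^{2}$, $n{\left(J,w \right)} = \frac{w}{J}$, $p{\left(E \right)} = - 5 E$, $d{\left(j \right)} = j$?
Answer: $48405$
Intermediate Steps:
$n{\left(d{\left(A{\left(-1 \right)} \right)},p{\left(1 \right)} \right)} + R{\left(-215 \right)} = \frac{\left(-5\right) 1}{-1} + \left(-5 - 215\right)^{2} = \left(-5\right) \left(-1\right) + \left(-220\right)^{2} = 5 + 48400 = 48405$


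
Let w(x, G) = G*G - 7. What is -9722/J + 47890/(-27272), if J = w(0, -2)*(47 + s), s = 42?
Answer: 126175877/3640812 ≈ 34.656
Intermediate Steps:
w(x, G) = -7 + G**2 (w(x, G) = G**2 - 7 = -7 + G**2)
J = -267 (J = (-7 + (-2)**2)*(47 + 42) = (-7 + 4)*89 = -3*89 = -267)
-9722/J + 47890/(-27272) = -9722/(-267) + 47890/(-27272) = -9722*(-1/267) + 47890*(-1/27272) = 9722/267 - 23945/13636 = 126175877/3640812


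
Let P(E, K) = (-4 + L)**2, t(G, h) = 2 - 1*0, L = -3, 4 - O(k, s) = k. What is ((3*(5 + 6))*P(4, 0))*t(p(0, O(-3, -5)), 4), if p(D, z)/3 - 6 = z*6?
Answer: 3234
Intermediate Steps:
O(k, s) = 4 - k
p(D, z) = 18 + 18*z (p(D, z) = 18 + 3*(z*6) = 18 + 3*(6*z) = 18 + 18*z)
t(G, h) = 2 (t(G, h) = 2 + 0 = 2)
P(E, K) = 49 (P(E, K) = (-4 - 3)**2 = (-7)**2 = 49)
((3*(5 + 6))*P(4, 0))*t(p(0, O(-3, -5)), 4) = ((3*(5 + 6))*49)*2 = ((3*11)*49)*2 = (33*49)*2 = 1617*2 = 3234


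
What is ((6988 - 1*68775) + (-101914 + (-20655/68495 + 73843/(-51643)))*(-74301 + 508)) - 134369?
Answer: 5320413581532642792/707457457 ≈ 7.5205e+9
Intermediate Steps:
((6988 - 1*68775) + (-101914 + (-20655/68495 + 73843/(-51643)))*(-74301 + 508)) - 134369 = ((6988 - 68775) + (-101914 + (-20655*1/68495 + 73843*(-1/51643)))*(-73793)) - 134369 = (-61787 + (-101914 + (-4131/13699 - 73843/51643))*(-73793)) - 134369 = (-61787 + (-101914 - 1224912490/707457457)*(-73793)) - 134369 = (-61787 - 72101044185188/707457457*(-73793)) - 134369 = (-61787 + 5320552353557578084/707457457) - 134369 = 5320508641883682425/707457457 - 134369 = 5320413581532642792/707457457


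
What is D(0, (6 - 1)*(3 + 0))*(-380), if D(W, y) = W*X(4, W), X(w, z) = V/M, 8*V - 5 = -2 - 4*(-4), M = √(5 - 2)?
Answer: 0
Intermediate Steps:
M = √3 ≈ 1.7320
V = 19/8 (V = 5/8 + (-2 - 4*(-4))/8 = 5/8 + (-2 + 16)/8 = 5/8 + (⅛)*14 = 5/8 + 7/4 = 19/8 ≈ 2.3750)
X(w, z) = 19*√3/24 (X(w, z) = 19/(8*(√3)) = 19*(√3/3)/8 = 19*√3/24)
D(W, y) = 19*W*√3/24 (D(W, y) = W*(19*√3/24) = 19*W*√3/24)
D(0, (6 - 1)*(3 + 0))*(-380) = ((19/24)*0*√3)*(-380) = 0*(-380) = 0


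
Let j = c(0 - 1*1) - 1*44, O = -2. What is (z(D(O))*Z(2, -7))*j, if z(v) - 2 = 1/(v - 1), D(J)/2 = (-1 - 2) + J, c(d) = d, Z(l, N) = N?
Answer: 6615/11 ≈ 601.36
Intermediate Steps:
D(J) = -6 + 2*J (D(J) = 2*((-1 - 2) + J) = 2*(-3 + J) = -6 + 2*J)
z(v) = 2 + 1/(-1 + v) (z(v) = 2 + 1/(v - 1) = 2 + 1/(-1 + v))
j = -45 (j = (0 - 1*1) - 1*44 = (0 - 1) - 44 = -1 - 44 = -45)
(z(D(O))*Z(2, -7))*j = (((-1 + 2*(-6 + 2*(-2)))/(-1 + (-6 + 2*(-2))))*(-7))*(-45) = (((-1 + 2*(-6 - 4))/(-1 + (-6 - 4)))*(-7))*(-45) = (((-1 + 2*(-10))/(-1 - 10))*(-7))*(-45) = (((-1 - 20)/(-11))*(-7))*(-45) = (-1/11*(-21)*(-7))*(-45) = ((21/11)*(-7))*(-45) = -147/11*(-45) = 6615/11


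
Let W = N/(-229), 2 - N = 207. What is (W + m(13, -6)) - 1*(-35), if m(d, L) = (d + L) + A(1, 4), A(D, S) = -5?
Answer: 8678/229 ≈ 37.895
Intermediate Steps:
N = -205 (N = 2 - 1*207 = 2 - 207 = -205)
m(d, L) = -5 + L + d (m(d, L) = (d + L) - 5 = (L + d) - 5 = -5 + L + d)
W = 205/229 (W = -205/(-229) = -205*(-1/229) = 205/229 ≈ 0.89520)
(W + m(13, -6)) - 1*(-35) = (205/229 + (-5 - 6 + 13)) - 1*(-35) = (205/229 + 2) + 35 = 663/229 + 35 = 8678/229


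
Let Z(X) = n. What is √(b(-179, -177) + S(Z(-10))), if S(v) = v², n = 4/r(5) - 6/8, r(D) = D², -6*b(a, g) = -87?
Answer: √148481/100 ≈ 3.8533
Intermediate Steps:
b(a, g) = 29/2 (b(a, g) = -⅙*(-87) = 29/2)
n = -59/100 (n = 4/(5²) - 6/8 = 4/25 - 6*⅛ = 4*(1/25) - ¾ = 4/25 - ¾ = -59/100 ≈ -0.59000)
Z(X) = -59/100
√(b(-179, -177) + S(Z(-10))) = √(29/2 + (-59/100)²) = √(29/2 + 3481/10000) = √(148481/10000) = √148481/100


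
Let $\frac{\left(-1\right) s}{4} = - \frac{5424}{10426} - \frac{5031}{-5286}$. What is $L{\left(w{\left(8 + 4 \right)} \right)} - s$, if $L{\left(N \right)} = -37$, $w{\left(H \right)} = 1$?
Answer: $- \frac{162000847}{4592653} \approx -35.274$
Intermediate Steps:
$s = - \frac{7927314}{4592653}$ ($s = - 4 \left(- \frac{5424}{10426} - \frac{5031}{-5286}\right) = - 4 \left(\left(-5424\right) \frac{1}{10426} - - \frac{1677}{1762}\right) = - 4 \left(- \frac{2712}{5213} + \frac{1677}{1762}\right) = \left(-4\right) \frac{3963657}{9185306} = - \frac{7927314}{4592653} \approx -1.7261$)
$L{\left(w{\left(8 + 4 \right)} \right)} - s = -37 - - \frac{7927314}{4592653} = -37 + \frac{7927314}{4592653} = - \frac{162000847}{4592653}$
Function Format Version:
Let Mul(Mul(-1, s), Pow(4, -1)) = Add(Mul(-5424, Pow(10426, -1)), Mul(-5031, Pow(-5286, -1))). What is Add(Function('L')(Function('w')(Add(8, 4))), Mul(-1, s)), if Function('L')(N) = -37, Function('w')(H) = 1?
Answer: Rational(-162000847, 4592653) ≈ -35.274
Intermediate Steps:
s = Rational(-7927314, 4592653) (s = Mul(-4, Add(Mul(-5424, Pow(10426, -1)), Mul(-5031, Pow(-5286, -1)))) = Mul(-4, Add(Mul(-5424, Rational(1, 10426)), Mul(-5031, Rational(-1, 5286)))) = Mul(-4, Add(Rational(-2712, 5213), Rational(1677, 1762))) = Mul(-4, Rational(3963657, 9185306)) = Rational(-7927314, 4592653) ≈ -1.7261)
Add(Function('L')(Function('w')(Add(8, 4))), Mul(-1, s)) = Add(-37, Mul(-1, Rational(-7927314, 4592653))) = Add(-37, Rational(7927314, 4592653)) = Rational(-162000847, 4592653)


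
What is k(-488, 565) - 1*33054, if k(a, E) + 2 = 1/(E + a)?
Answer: -2545311/77 ≈ -33056.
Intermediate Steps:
k(a, E) = -2 + 1/(E + a)
k(-488, 565) - 1*33054 = (1 - 2*565 - 2*(-488))/(565 - 488) - 1*33054 = (1 - 1130 + 976)/77 - 33054 = (1/77)*(-153) - 33054 = -153/77 - 33054 = -2545311/77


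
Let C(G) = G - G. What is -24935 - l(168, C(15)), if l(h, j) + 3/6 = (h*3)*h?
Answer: -219213/2 ≈ -1.0961e+5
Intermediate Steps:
C(G) = 0
l(h, j) = -½ + 3*h² (l(h, j) = -½ + (h*3)*h = -½ + (3*h)*h = -½ + 3*h²)
-24935 - l(168, C(15)) = -24935 - (-½ + 3*168²) = -24935 - (-½ + 3*28224) = -24935 - (-½ + 84672) = -24935 - 1*169343/2 = -24935 - 169343/2 = -219213/2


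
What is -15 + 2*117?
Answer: 219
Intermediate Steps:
-15 + 2*117 = -15 + 234 = 219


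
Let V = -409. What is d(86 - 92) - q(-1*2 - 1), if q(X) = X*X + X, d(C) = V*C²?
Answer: -14730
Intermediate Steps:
d(C) = -409*C²
q(X) = X + X² (q(X) = X² + X = X + X²)
d(86 - 92) - q(-1*2 - 1) = -409*(86 - 92)² - (-1*2 - 1)*(1 + (-1*2 - 1)) = -409*(-6)² - (-2 - 1)*(1 + (-2 - 1)) = -409*36 - (-3)*(1 - 3) = -14724 - (-3)*(-2) = -14724 - 1*6 = -14724 - 6 = -14730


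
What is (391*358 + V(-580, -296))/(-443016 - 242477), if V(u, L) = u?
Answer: -139398/685493 ≈ -0.20335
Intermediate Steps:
(391*358 + V(-580, -296))/(-443016 - 242477) = (391*358 - 580)/(-443016 - 242477) = (139978 - 580)/(-685493) = 139398*(-1/685493) = -139398/685493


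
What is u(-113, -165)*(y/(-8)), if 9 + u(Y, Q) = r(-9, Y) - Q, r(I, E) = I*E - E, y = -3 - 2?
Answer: 3215/4 ≈ 803.75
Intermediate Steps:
y = -5
r(I, E) = -E + E*I (r(I, E) = E*I - E = -E + E*I)
u(Y, Q) = -9 - Q - 10*Y (u(Y, Q) = -9 + (Y*(-1 - 9) - Q) = -9 + (Y*(-10) - Q) = -9 + (-10*Y - Q) = -9 + (-Q - 10*Y) = -9 - Q - 10*Y)
u(-113, -165)*(y/(-8)) = (-9 - 1*(-165) - 10*(-113))*(-5/(-8)) = (-9 + 165 + 1130)*(-5*(-⅛)) = 1286*(5/8) = 3215/4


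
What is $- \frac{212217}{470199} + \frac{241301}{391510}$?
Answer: $\frac{10124803743}{61362536830} \approx 0.165$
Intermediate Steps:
$- \frac{212217}{470199} + \frac{241301}{391510} = \left(-212217\right) \frac{1}{470199} + 241301 \cdot \frac{1}{391510} = - \frac{70739}{156733} + \frac{241301}{391510} = \frac{10124803743}{61362536830}$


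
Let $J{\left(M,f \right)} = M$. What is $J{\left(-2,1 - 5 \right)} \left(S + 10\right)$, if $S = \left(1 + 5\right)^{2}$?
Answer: $-92$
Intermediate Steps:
$S = 36$ ($S = 6^{2} = 36$)
$J{\left(-2,1 - 5 \right)} \left(S + 10\right) = - 2 \left(36 + 10\right) = \left(-2\right) 46 = -92$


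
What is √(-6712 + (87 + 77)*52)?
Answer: 2*√454 ≈ 42.615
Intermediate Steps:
√(-6712 + (87 + 77)*52) = √(-6712 + 164*52) = √(-6712 + 8528) = √1816 = 2*√454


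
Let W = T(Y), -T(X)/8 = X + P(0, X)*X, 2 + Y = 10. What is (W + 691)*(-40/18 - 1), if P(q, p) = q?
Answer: -6061/3 ≈ -2020.3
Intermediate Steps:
Y = 8 (Y = -2 + 10 = 8)
T(X) = -8*X (T(X) = -8*(X + 0*X) = -8*(X + 0) = -8*X)
W = -64 (W = -8*8 = -64)
(W + 691)*(-40/18 - 1) = (-64 + 691)*(-40/18 - 1) = 627*(-40/18 - 1) = 627*(-10*2/9 - 1) = 627*(-20/9 - 1) = 627*(-29/9) = -6061/3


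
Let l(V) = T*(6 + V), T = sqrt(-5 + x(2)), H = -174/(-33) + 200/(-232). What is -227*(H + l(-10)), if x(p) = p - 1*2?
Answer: -319389/319 + 908*I*sqrt(5) ≈ -1001.2 + 2030.3*I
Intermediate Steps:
x(p) = -2 + p (x(p) = p - 2 = -2 + p)
H = 1407/319 (H = -174*(-1/33) + 200*(-1/232) = 58/11 - 25/29 = 1407/319 ≈ 4.4107)
T = I*sqrt(5) (T = sqrt(-5 + (-2 + 2)) = sqrt(-5 + 0) = sqrt(-5) = I*sqrt(5) ≈ 2.2361*I)
l(V) = I*sqrt(5)*(6 + V) (l(V) = (I*sqrt(5))*(6 + V) = I*sqrt(5)*(6 + V))
-227*(H + l(-10)) = -227*(1407/319 + I*sqrt(5)*(6 - 10)) = -227*(1407/319 + I*sqrt(5)*(-4)) = -227*(1407/319 - 4*I*sqrt(5)) = -319389/319 + 908*I*sqrt(5)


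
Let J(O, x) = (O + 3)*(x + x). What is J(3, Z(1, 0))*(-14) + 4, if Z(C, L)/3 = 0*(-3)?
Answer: 4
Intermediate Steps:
Z(C, L) = 0 (Z(C, L) = 3*(0*(-3)) = 3*0 = 0)
J(O, x) = 2*x*(3 + O) (J(O, x) = (3 + O)*(2*x) = 2*x*(3 + O))
J(3, Z(1, 0))*(-14) + 4 = (2*0*(3 + 3))*(-14) + 4 = (2*0*6)*(-14) + 4 = 0*(-14) + 4 = 0 + 4 = 4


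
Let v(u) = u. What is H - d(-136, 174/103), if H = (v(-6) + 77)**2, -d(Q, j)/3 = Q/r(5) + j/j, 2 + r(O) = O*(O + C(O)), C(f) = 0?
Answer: 115604/23 ≈ 5026.3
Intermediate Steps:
r(O) = -2 + O**2 (r(O) = -2 + O*(O + 0) = -2 + O*O = -2 + O**2)
d(Q, j) = -3 - 3*Q/23 (d(Q, j) = -3*(Q/(-2 + 5**2) + j/j) = -3*(Q/(-2 + 25) + 1) = -3*(Q/23 + 1) = -3*(1 + Q/23) = -3 - 3*Q/23)
H = 5041 (H = (-6 + 77)**2 = 71**2 = 5041)
H - d(-136, 174/103) = 5041 - (-3 - 3/23*(-136)) = 5041 - (-3 + 408/23) = 5041 - 1*339/23 = 5041 - 339/23 = 115604/23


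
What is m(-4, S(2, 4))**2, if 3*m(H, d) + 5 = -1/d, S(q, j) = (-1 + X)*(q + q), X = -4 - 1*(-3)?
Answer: 169/64 ≈ 2.6406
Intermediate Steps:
X = -1 (X = -4 + 3 = -1)
S(q, j) = -4*q (S(q, j) = (-1 - 1)*(q + q) = -4*q)
m(H, d) = -5/3 - 1/(3*d) (m(H, d) = -5/3 + (-1/d)/3 = -5/3 - 1/(3*d))
m(-4, S(2, 4))**2 = ((-1 - (-20)*2)/(3*((-4*2))))**2 = ((1/3)*(-1 - 5*(-8))/(-8))**2 = ((1/3)*(-1/8)*(-1 + 40))**2 = ((1/3)*(-1/8)*39)**2 = (-13/8)**2 = 169/64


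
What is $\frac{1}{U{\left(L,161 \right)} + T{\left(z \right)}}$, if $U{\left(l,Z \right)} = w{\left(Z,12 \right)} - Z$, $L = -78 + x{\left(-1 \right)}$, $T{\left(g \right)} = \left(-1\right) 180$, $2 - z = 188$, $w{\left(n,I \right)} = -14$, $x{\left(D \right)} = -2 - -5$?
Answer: $- \frac{1}{355} \approx -0.0028169$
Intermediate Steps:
$x{\left(D \right)} = 3$ ($x{\left(D \right)} = -2 + 5 = 3$)
$z = -186$ ($z = 2 - 188 = -186$)
$T{\left(g \right)} = -180$
$L = -75$ ($L = -78 + 3 = -75$)
$U{\left(l,Z \right)} = -14 - Z$
$\frac{1}{U{\left(L,161 \right)} + T{\left(z \right)}} = \frac{1}{\left(-14 - 161\right) - 180} = \frac{1}{-175 - 180} = \frac{1}{-355} = - \frac{1}{355}$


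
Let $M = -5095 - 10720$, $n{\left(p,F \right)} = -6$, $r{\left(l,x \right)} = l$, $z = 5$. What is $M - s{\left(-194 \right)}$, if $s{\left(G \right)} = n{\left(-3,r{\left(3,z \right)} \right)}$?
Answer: $-15809$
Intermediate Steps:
$s{\left(G \right)} = -6$
$M = -15815$ ($M = -5095 - 10720 = -15815$)
$M - s{\left(-194 \right)} = -15815 - -6 = -15815 + 6 = -15809$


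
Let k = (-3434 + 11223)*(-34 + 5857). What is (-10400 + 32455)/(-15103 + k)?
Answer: 22055/45340244 ≈ 0.00048643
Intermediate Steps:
k = 45355347 (k = 7789*5823 = 45355347)
(-10400 + 32455)/(-15103 + k) = (-10400 + 32455)/(-15103 + 45355347) = 22055/45340244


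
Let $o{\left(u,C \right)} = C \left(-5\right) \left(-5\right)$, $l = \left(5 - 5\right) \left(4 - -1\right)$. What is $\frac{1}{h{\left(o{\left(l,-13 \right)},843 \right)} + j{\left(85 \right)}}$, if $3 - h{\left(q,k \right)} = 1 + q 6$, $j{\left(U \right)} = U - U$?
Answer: $\frac{1}{1952} \approx 0.0005123$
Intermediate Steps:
$l = 0$ ($l = 0 \left(4 + 1\right) = 0 \cdot 5 = 0$)
$o{\left(u,C \right)} = 25 C$ ($o{\left(u,C \right)} = - 5 C \left(-5\right) = 25 C$)
$j{\left(U \right)} = 0$
$h{\left(q,k \right)} = 2 - 6 q$ ($h{\left(q,k \right)} = 3 - \left(1 + q 6\right) = 3 - \left(1 + 6 q\right) = 2 - 6 q$)
$\frac{1}{h{\left(o{\left(l,-13 \right)},843 \right)} + j{\left(85 \right)}} = \frac{1}{\left(2 - 6 \cdot 25 \left(-13\right)\right) + 0} = \frac{1}{\left(2 - -1950\right) + 0} = \frac{1}{\left(2 + 1950\right) + 0} = \frac{1}{1952 + 0} = \frac{1}{1952}$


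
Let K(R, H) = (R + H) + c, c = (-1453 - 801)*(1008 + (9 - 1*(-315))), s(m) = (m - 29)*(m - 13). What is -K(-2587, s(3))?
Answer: 3004655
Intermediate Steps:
s(m) = (-29 + m)*(-13 + m)
c = -3002328 (c = -2254*(1008 + (9 + 315)) = -2254*(1008 + 324) = -2254*1332 = -3002328)
K(R, H) = -3002328 + H + R (K(R, H) = (R + H) - 3002328 = (H + R) - 3002328 = -3002328 + H + R)
-K(-2587, s(3)) = -(-3002328 + (377 + 3**2 - 42*3) - 2587) = -(-3002328 + (377 + 9 - 126) - 2587) = -(-3002328 + 260 - 2587) = -1*(-3004655) = 3004655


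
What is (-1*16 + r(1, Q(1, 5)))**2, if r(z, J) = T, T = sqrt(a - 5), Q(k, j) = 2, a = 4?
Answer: (16 - I)**2 ≈ 255.0 - 32.0*I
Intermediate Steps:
T = I (T = sqrt(4 - 5) = sqrt(-1) = I ≈ 1.0*I)
r(z, J) = I
(-1*16 + r(1, Q(1, 5)))**2 = (-1*16 + I)**2 = (-16 + I)**2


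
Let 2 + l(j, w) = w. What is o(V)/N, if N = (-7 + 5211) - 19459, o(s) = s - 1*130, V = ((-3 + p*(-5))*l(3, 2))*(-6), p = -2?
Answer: 26/2851 ≈ 0.0091196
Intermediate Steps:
l(j, w) = -2 + w
V = 0 (V = ((-3 - 2*(-5))*(-2 + 2))*(-6) = ((-3 + 10)*0)*(-6) = (7*0)*(-6) = 0*(-6) = 0)
o(s) = -130 + s (o(s) = s - 130 = -130 + s)
N = -14255 (N = 5204 - 19459 = -14255)
o(V)/N = (-130 + 0)/(-14255) = -130*(-1/14255) = 26/2851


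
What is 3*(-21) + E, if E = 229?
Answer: 166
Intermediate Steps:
3*(-21) + E = 3*(-21) + 229 = -63 + 229 = 166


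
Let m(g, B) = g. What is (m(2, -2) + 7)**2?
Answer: 81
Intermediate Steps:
(m(2, -2) + 7)**2 = (2 + 7)**2 = 9**2 = 81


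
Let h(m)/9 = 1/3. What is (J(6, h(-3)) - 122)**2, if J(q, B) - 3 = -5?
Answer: 15376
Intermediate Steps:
h(m) = 3 (h(m) = 9/3 = 9*(1/3) = 3)
J(q, B) = -2 (J(q, B) = 3 - 5 = -2)
(J(6, h(-3)) - 122)**2 = (-2 - 122)**2 = (-124)**2 = 15376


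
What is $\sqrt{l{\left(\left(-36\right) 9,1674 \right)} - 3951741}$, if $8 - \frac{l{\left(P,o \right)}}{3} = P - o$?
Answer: $i \sqrt{3945723} \approx 1986.4 i$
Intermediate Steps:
$l{\left(P,o \right)} = 24 - 3 P + 3 o$ ($l{\left(P,o \right)} = 24 - 3 \left(P - o\right) = 24 - \left(- 3 o + 3 P\right) = 24 - 3 P + 3 o$)
$\sqrt{l{\left(\left(-36\right) 9,1674 \right)} - 3951741} = \sqrt{\left(24 - 3 \left(\left(-36\right) 9\right) + 3 \cdot 1674\right) - 3951741} = \sqrt{\left(24 - -972 + 5022\right) - 3951741} = \sqrt{\left(24 + 972 + 5022\right) - 3951741} = \sqrt{6018 - 3951741} = \sqrt{-3945723} = i \sqrt{3945723}$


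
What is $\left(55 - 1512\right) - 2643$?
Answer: $-4100$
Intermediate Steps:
$\left(55 - 1512\right) - 2643 = -1457 - 2643 = -4100$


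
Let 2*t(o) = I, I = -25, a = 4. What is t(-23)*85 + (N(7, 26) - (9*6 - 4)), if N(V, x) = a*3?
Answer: -2201/2 ≈ -1100.5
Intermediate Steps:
N(V, x) = 12 (N(V, x) = 4*3 = 12)
t(o) = -25/2 (t(o) = (1/2)*(-25) = -25/2)
t(-23)*85 + (N(7, 26) - (9*6 - 4)) = -25/2*85 + (12 - (9*6 - 4)) = -2125/2 + (12 - (54 - 4)) = -2125/2 + (12 - 1*50) = -2125/2 + (12 - 50) = -2125/2 - 38 = -2201/2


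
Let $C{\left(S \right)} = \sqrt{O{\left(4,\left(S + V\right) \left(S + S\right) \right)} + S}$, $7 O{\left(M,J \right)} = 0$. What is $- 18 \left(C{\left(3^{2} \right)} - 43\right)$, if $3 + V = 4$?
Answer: $720$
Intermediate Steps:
$V = 1$ ($V = -3 + 4 = 1$)
$O{\left(M,J \right)} = 0$ ($O{\left(M,J \right)} = \frac{1}{7} \cdot 0 = 0$)
$C{\left(S \right)} = \sqrt{S}$ ($C{\left(S \right)} = \sqrt{0 + S} = \sqrt{S}$)
$- 18 \left(C{\left(3^{2} \right)} - 43\right) = - 18 \left(\sqrt{3^{2}} - 43\right) = - 18 \left(\sqrt{9} - 43\right) = - 18 \left(3 - 43\right) = \left(-18\right) \left(-40\right) = 720$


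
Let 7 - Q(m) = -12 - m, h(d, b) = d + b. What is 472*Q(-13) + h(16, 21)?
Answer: 2869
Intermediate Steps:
h(d, b) = b + d
Q(m) = 19 + m (Q(m) = 7 - (-12 - m) = 7 + (12 + m) = 19 + m)
472*Q(-13) + h(16, 21) = 472*(19 - 13) + (21 + 16) = 472*6 + 37 = 2832 + 37 = 2869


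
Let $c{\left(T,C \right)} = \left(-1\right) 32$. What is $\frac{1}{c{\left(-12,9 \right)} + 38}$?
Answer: $\frac{1}{6} \approx 0.16667$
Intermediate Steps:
$c{\left(T,C \right)} = -32$
$\frac{1}{c{\left(-12,9 \right)} + 38} = \frac{1}{-32 + 38} = \frac{1}{6}$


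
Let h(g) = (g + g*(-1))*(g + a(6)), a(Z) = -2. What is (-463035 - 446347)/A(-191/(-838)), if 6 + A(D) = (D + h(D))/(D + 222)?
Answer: 169351481714/1117171 ≈ 1.5159e+5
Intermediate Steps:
h(g) = 0 (h(g) = (g + g*(-1))*(g - 2) = (g - g)*(-2 + g) = 0*(-2 + g) = 0)
A(D) = -6 + D/(222 + D) (A(D) = -6 + (D + 0)/(D + 222) = -6 + D/(222 + D))
(-463035 - 446347)/A(-191/(-838)) = (-463035 - 446347)/(((-1332 - (-955)/(-838))/(222 - 191/(-838)))) = -909382*(222 - 191*(-1/838))/(-1332 - (-955)*(-1)/838) = -909382*(222 + 191/838)/(-1332 - 5*191/838) = -909382*186227/(838*(-1332 - 955/838)) = -909382/((838/186227)*(-1117171/838)) = -909382/(-1117171/186227) = -909382*(-186227/1117171) = 169351481714/1117171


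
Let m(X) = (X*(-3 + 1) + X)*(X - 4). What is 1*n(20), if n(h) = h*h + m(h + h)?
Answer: -1040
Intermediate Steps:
m(X) = -X*(-4 + X) (m(X) = (X*(-2) + X)*(-4 + X) = (-2*X + X)*(-4 + X) = (-X)*(-4 + X) = -X*(-4 + X))
n(h) = h**2 + 2*h*(4 - 2*h) (n(h) = h*h + (h + h)*(4 - (h + h)) = h**2 + (2*h)*(4 - 2*h) = h**2 + 2*h*(4 - 2*h))
1*n(20) = 1*(20*(8 - 3*20)) = 1*(20*(8 - 60)) = 1*(20*(-52)) = 1*(-1040) = -1040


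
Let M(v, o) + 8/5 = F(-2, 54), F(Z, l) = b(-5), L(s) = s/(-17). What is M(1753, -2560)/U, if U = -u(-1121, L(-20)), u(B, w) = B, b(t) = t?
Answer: -33/5605 ≈ -0.0058876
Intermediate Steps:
L(s) = -s/17 (L(s) = s*(-1/17) = -s/17)
F(Z, l) = -5
M(v, o) = -33/5 (M(v, o) = -8/5 - 5 = -33/5)
U = 1121 (U = -1*(-1121) = 1121)
M(1753, -2560)/U = -33/5/1121 = -33/5*1/1121 = -33/5605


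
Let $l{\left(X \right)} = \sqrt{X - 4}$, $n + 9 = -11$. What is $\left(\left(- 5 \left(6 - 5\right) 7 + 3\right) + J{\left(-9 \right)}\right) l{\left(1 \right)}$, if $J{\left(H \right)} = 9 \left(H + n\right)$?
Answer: $- 293 i \sqrt{3} \approx - 507.49 i$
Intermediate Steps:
$n = -20$ ($n = -9 - 11 = -20$)
$J{\left(H \right)} = -180 + 9 H$ ($J{\left(H \right)} = 9 \left(H - 20\right) = 9 \left(-20 + H\right) = -180 + 9 H$)
$l{\left(X \right)} = \sqrt{-4 + X}$
$\left(\left(- 5 \left(6 - 5\right) 7 + 3\right) + J{\left(-9 \right)}\right) l{\left(1 \right)} = \left(\left(- 5 \left(6 - 5\right) 7 + 3\right) + \left(-180 + 9 \left(-9\right)\right)\right) \sqrt{-4 + 1} = \left(\left(\left(-5\right) 1 \cdot 7 + 3\right) - 261\right) \sqrt{-3} = \left(\left(\left(-5\right) 7 + 3\right) - 261\right) i \sqrt{3} = \left(\left(-35 + 3\right) - 261\right) i \sqrt{3} = \left(-32 - 261\right) i \sqrt{3} = - 293 i \sqrt{3}$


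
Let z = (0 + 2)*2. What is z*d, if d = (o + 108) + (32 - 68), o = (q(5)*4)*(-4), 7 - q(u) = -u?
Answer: -480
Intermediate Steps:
q(u) = 7 + u (q(u) = 7 - (-1)*u = 7 + u)
o = -192 (o = ((7 + 5)*4)*(-4) = (12*4)*(-4) = 48*(-4) = -192)
z = 4 (z = 2*2 = 4)
d = -120 (d = (-192 + 108) + (32 - 68) = -84 - 36 = -120)
z*d = 4*(-120) = -480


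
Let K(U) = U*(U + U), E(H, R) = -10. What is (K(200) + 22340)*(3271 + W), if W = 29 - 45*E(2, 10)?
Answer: 383775000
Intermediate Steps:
K(U) = 2*U² (K(U) = U*(2*U) = 2*U²)
W = 479 (W = 29 - 45*(-10) = 29 + 450 = 479)
(K(200) + 22340)*(3271 + W) = (2*200² + 22340)*(3271 + 479) = (2*40000 + 22340)*3750 = (80000 + 22340)*3750 = 102340*3750 = 383775000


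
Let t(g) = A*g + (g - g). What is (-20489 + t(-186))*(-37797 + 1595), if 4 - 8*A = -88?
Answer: 819178856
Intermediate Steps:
A = 23/2 (A = ½ - ⅛*(-88) = ½ + 11 = 23/2 ≈ 11.500)
t(g) = 23*g/2 (t(g) = 23*g/2 + (g - g) = 23*g/2 + 0 = 23*g/2)
(-20489 + t(-186))*(-37797 + 1595) = (-20489 + (23/2)*(-186))*(-37797 + 1595) = (-20489 - 2139)*(-36202) = -22628*(-36202) = 819178856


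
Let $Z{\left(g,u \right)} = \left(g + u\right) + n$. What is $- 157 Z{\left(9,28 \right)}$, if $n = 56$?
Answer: $-14601$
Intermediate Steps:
$Z{\left(g,u \right)} = 56 + g + u$ ($Z{\left(g,u \right)} = \left(g + u\right) + 56 = 56 + g + u$)
$- 157 Z{\left(9,28 \right)} = - 157 \left(56 + 9 + 28\right) = \left(-157\right) 93 = -14601$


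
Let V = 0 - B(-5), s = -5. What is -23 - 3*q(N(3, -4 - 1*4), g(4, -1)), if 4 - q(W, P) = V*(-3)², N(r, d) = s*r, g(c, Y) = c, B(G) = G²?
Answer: -710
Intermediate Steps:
V = -25 (V = 0 - 1*(-5)² = 0 - 1*25 = 0 - 25 = -25)
N(r, d) = -5*r
q(W, P) = 229 (q(W, P) = 4 - (-25)*(-3)² = 4 - (-25)*9 = 4 - 1*(-225) = 4 + 225 = 229)
-23 - 3*q(N(3, -4 - 1*4), g(4, -1)) = -23 - 3*229 = -23 - 687 = -710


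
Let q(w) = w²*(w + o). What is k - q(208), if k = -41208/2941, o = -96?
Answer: -838285688/173 ≈ -4.8456e+6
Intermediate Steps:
k = -2424/173 (k = -41208*1/2941 = -2424/173 ≈ -14.012)
q(w) = w²*(-96 + w) (q(w) = w²*(w - 96) = w²*(-96 + w))
k - q(208) = -2424/173 - 208²*(-96 + 208) = -2424/173 - 43264*112 = -2424/173 - 1*4845568 = -2424/173 - 4845568 = -838285688/173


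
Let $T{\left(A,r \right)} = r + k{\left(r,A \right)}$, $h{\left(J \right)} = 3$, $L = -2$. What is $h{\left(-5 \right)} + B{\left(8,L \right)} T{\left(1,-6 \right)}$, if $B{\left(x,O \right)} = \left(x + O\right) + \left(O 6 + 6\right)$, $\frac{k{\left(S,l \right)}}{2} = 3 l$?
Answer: $3$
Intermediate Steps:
$k{\left(S,l \right)} = 6 l$ ($k{\left(S,l \right)} = 2 \cdot 3 l = 6 l$)
$B{\left(x,O \right)} = 6 + x + 7 O$ ($B{\left(x,O \right)} = \left(O + x\right) + \left(6 O + 6\right) = \left(O + x\right) + \left(6 + 6 O\right) = 6 + x + 7 O$)
$T{\left(A,r \right)} = r + 6 A$
$h{\left(-5 \right)} + B{\left(8,L \right)} T{\left(1,-6 \right)} = 3 + \left(6 + 8 + 7 \left(-2\right)\right) \left(-6 + 6 \cdot 1\right) = 3 + \left(6 + 8 - 14\right) \left(-6 + 6\right) = 3 + 0 \cdot 0 = 3 + 0 = 3$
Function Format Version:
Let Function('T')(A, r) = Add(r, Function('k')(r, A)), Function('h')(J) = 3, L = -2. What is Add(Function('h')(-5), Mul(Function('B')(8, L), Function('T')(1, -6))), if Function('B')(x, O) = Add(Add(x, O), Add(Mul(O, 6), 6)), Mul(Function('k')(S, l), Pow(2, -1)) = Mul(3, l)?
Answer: 3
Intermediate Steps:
Function('k')(S, l) = Mul(6, l) (Function('k')(S, l) = Mul(2, Mul(3, l)) = Mul(6, l))
Function('B')(x, O) = Add(6, x, Mul(7, O)) (Function('B')(x, O) = Add(Add(O, x), Add(Mul(6, O), 6)) = Add(Add(O, x), Add(6, Mul(6, O))) = Add(6, x, Mul(7, O)))
Function('T')(A, r) = Add(r, Mul(6, A))
Add(Function('h')(-5), Mul(Function('B')(8, L), Function('T')(1, -6))) = Add(3, Mul(Add(6, 8, Mul(7, -2)), Add(-6, Mul(6, 1)))) = Add(3, Mul(Add(6, 8, -14), Add(-6, 6))) = Add(3, Mul(0, 0)) = Add(3, 0) = 3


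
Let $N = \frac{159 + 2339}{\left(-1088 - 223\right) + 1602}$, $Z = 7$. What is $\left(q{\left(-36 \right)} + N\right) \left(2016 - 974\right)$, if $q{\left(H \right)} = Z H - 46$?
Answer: $- \frac{87757240}{291} \approx -3.0157 \cdot 10^{5}$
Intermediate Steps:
$N = \frac{2498}{291}$ ($N = \frac{2498}{\left(-1088 - 223\right) + 1602} = \frac{2498}{-1311 + 1602} = \frac{2498}{291} \approx 8.5842$)
$q{\left(H \right)} = -46 + 7 H$ ($q{\left(H \right)} = 7 H - 46 = -46 + 7 H$)
$\left(q{\left(-36 \right)} + N\right) \left(2016 - 974\right) = \left(\left(-46 + 7 \left(-36\right)\right) + \frac{2498}{291}\right) \left(2016 - 974\right) = \left(\left(-46 - 252\right) + \frac{2498}{291}\right) 1042 = \left(-298 + \frac{2498}{291}\right) 1042 = \left(- \frac{84220}{291}\right) 1042 = - \frac{87757240}{291}$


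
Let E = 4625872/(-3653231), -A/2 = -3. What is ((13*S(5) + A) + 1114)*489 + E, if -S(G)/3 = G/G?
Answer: 1931126159807/3653231 ≈ 5.2861e+5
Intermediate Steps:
A = 6 (A = -2*(-3) = 6)
S(G) = -3 (S(G) = -3*G/G = -3*1 = -3)
E = -4625872/3653231 (E = 4625872*(-1/3653231) = -4625872/3653231 ≈ -1.2662)
((13*S(5) + A) + 1114)*489 + E = ((13*(-3) + 6) + 1114)*489 - 4625872/3653231 = ((-39 + 6) + 1114)*489 - 4625872/3653231 = (-33 + 1114)*489 - 4625872/3653231 = 1081*489 - 4625872/3653231 = 528609 - 4625872/3653231 = 1931126159807/3653231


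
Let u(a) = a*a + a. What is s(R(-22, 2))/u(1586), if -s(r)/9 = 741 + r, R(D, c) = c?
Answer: -2229/838994 ≈ -0.0026568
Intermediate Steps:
u(a) = a + a² (u(a) = a² + a = a + a²)
s(r) = -6669 - 9*r (s(r) = -9*(741 + r) = -6669 - 9*r)
s(R(-22, 2))/u(1586) = (-6669 - 9*2)/((1586*(1 + 1586))) = (-6669 - 18)/((1586*1587)) = -6687/2516982 = -6687*1/2516982 = -2229/838994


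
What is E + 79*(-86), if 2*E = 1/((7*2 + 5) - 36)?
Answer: -230997/34 ≈ -6794.0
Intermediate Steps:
E = -1/34 (E = 1/(2*((7*2 + 5) - 36)) = 1/(2*((14 + 5) - 36)) = 1/(2*(19 - 36)) = (½)/(-17) = (½)*(-1/17) = -1/34 ≈ -0.029412)
E + 79*(-86) = -1/34 + 79*(-86) = -1/34 - 6794 = -230997/34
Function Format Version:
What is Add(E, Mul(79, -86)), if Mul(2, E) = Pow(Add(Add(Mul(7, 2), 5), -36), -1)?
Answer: Rational(-230997, 34) ≈ -6794.0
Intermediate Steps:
E = Rational(-1, 34) (E = Mul(Rational(1, 2), Pow(Add(Add(Mul(7, 2), 5), -36), -1)) = Mul(Rational(1, 2), Pow(Add(Add(14, 5), -36), -1)) = Mul(Rational(1, 2), Pow(Add(19, -36), -1)) = Mul(Rational(1, 2), Pow(-17, -1)) = Mul(Rational(1, 2), Rational(-1, 17)) = Rational(-1, 34) ≈ -0.029412)
Add(E, Mul(79, -86)) = Add(Rational(-1, 34), Mul(79, -86)) = Add(Rational(-1, 34), -6794) = Rational(-230997, 34)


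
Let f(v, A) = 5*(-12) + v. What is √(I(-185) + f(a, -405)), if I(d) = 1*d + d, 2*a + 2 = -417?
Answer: I*√2558/2 ≈ 25.288*I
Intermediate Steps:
a = -419/2 (a = -1 + (½)*(-417) = -1 - 417/2 = -419/2 ≈ -209.50)
f(v, A) = -60 + v
I(d) = 2*d (I(d) = d + d = 2*d)
√(I(-185) + f(a, -405)) = √(2*(-185) + (-60 - 419/2)) = √(-370 - 539/2) = √(-1279/2) = I*√2558/2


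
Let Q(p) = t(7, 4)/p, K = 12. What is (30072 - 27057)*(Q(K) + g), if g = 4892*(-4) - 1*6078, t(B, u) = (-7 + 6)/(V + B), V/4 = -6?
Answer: -5257941915/68 ≈ -7.7323e+7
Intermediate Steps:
V = -24 (V = 4*(-6) = -24)
t(B, u) = -1/(-24 + B) (t(B, u) = (-7 + 6)/(-24 + B) = -1/(-24 + B))
g = -25646 (g = -19568 - 6078 = -25646)
Q(p) = 1/(17*p) (Q(p) = (-1/(-24 + 7))/p = (-1/(-17))/p = (-1*(-1/17))/p = 1/(17*p))
(30072 - 27057)*(Q(K) + g) = (30072 - 27057)*((1/17)/12 - 25646) = 3015*((1/17)*(1/12) - 25646) = 3015*(1/204 - 25646) = 3015*(-5231783/204) = -5257941915/68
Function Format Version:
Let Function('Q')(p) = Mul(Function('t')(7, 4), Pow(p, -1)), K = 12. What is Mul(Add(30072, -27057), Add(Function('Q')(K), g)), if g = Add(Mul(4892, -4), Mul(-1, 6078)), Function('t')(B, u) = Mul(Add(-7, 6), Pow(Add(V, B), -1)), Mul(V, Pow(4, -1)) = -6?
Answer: Rational(-5257941915, 68) ≈ -7.7323e+7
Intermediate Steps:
V = -24 (V = Mul(4, -6) = -24)
Function('t')(B, u) = Mul(-1, Pow(Add(-24, B), -1)) (Function('t')(B, u) = Mul(Add(-7, 6), Pow(Add(-24, B), -1)) = Mul(-1, Pow(Add(-24, B), -1)))
g = -25646 (g = Add(-19568, -6078) = -25646)
Function('Q')(p) = Mul(Rational(1, 17), Pow(p, -1)) (Function('Q')(p) = Mul(Mul(-1, Pow(Add(-24, 7), -1)), Pow(p, -1)) = Mul(Mul(-1, Pow(-17, -1)), Pow(p, -1)) = Mul(Mul(-1, Rational(-1, 17)), Pow(p, -1)) = Mul(Rational(1, 17), Pow(p, -1)))
Mul(Add(30072, -27057), Add(Function('Q')(K), g)) = Mul(Add(30072, -27057), Add(Mul(Rational(1, 17), Pow(12, -1)), -25646)) = Mul(3015, Add(Mul(Rational(1, 17), Rational(1, 12)), -25646)) = Mul(3015, Add(Rational(1, 204), -25646)) = Mul(3015, Rational(-5231783, 204)) = Rational(-5257941915, 68)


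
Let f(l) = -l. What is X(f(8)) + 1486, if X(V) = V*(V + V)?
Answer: 1614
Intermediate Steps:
X(V) = 2*V**2 (X(V) = V*(2*V) = 2*V**2)
X(f(8)) + 1486 = 2*(-1*8)**2 + 1486 = 2*(-8)**2 + 1486 = 2*64 + 1486 = 128 + 1486 = 1614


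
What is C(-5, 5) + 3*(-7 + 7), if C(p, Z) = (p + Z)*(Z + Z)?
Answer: 0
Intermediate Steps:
C(p, Z) = 2*Z*(Z + p) (C(p, Z) = (Z + p)*(2*Z) = 2*Z*(Z + p))
C(-5, 5) + 3*(-7 + 7) = 2*5*(5 - 5) + 3*(-7 + 7) = 2*5*0 + 3*0 = 0 + 0 = 0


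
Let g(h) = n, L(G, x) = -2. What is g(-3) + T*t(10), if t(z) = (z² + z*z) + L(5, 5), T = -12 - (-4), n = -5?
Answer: -1589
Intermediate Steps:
g(h) = -5
T = -8 (T = -12 - 1*(-4) = -12 + 4 = -8)
t(z) = -2 + 2*z² (t(z) = (z² + z*z) - 2 = (z² + z²) - 2 = 2*z² - 2 = -2 + 2*z²)
g(-3) + T*t(10) = -5 - 8*(-2 + 2*10²) = -5 - 8*(-2 + 2*100) = -5 - 8*(-2 + 200) = -5 - 8*198 = -5 - 1584 = -1589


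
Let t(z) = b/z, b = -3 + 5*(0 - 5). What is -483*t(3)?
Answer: 4508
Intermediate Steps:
b = -28 (b = -3 + 5*(-5) = -3 - 25 = -28)
t(z) = -28/z
-483*t(3) = -(-13524)/3 = -483*(-28/3) = 4508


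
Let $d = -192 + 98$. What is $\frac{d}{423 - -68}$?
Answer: $- \frac{94}{491} \approx -0.19145$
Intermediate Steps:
$d = -94$
$\frac{d}{423 - -68} = - \frac{94}{423 - -68} = - \frac{94}{423 + 68} = - \frac{94}{491}$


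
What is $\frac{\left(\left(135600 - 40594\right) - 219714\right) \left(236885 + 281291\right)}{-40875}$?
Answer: $\frac{64620692608}{40875} \approx 1.5809 \cdot 10^{6}$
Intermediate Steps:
$\frac{\left(\left(135600 - 40594\right) - 219714\right) \left(236885 + 281291\right)}{-40875} = \left(95006 - 219714\right) 518176 \left(- \frac{1}{40875}\right) = \left(-124708\right) 518176 \left(- \frac{1}{40875}\right) = \left(-64620692608\right) \left(- \frac{1}{40875}\right) = \frac{64620692608}{40875}$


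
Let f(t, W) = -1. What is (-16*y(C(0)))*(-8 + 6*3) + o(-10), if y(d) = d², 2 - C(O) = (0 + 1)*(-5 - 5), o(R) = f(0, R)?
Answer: -23041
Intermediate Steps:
o(R) = -1
C(O) = 12 (C(O) = 2 - (0 + 1)*(-5 - 5) = 2 - (-10) = 2 - 1*(-10) = 2 + 10 = 12)
(-16*y(C(0)))*(-8 + 6*3) + o(-10) = (-16*12²)*(-8 + 6*3) - 1 = (-16*144)*(-8 + 18) - 1 = -2304*10 - 1 = -23040 - 1 = -23041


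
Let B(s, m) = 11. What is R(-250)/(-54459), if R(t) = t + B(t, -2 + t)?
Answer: 239/54459 ≈ 0.0043886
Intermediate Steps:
R(t) = 11 + t (R(t) = t + 11 = 11 + t)
R(-250)/(-54459) = (11 - 250)/(-54459) = -239*(-1/54459) = 239/54459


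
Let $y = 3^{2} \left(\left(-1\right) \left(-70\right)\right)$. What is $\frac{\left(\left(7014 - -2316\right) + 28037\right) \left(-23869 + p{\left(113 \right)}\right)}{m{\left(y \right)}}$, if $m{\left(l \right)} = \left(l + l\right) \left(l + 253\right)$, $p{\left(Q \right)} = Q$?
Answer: $- \frac{221922613}{278145} \approx -797.87$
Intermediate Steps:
$y = 630$ ($y = 9 \cdot 70 = 630$)
$m{\left(l \right)} = 2 l \left(253 + l\right)$
$\frac{\left(\left(7014 - -2316\right) + 28037\right) \left(-23869 + p{\left(113 \right)}\right)}{m{\left(y \right)}} = \frac{\left(\left(7014 - -2316\right) + 28037\right) \left(-23869 + 113\right)}{2 \cdot 630 \left(253 + 630\right)} = \frac{\left(\left(7014 + 2316\right) + 28037\right) \left(-23756\right)}{2 \cdot 630 \cdot 883} = \frac{\left(9330 + 28037\right) \left(-23756\right)}{1112580} = 37367 \left(-23756\right) \frac{1}{1112580} = \left(-887690452\right) \frac{1}{1112580} = - \frac{221922613}{278145}$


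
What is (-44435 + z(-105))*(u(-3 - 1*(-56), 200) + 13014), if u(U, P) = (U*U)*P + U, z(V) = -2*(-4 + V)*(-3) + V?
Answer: -25980539198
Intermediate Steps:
z(V) = -24 + 7*V (z(V) = -2*(12 - 3*V) + V = (-24 + 6*V) + V = -24 + 7*V)
u(U, P) = U + P*U**2 (u(U, P) = U**2*P + U = P*U**2 + U = U + P*U**2)
(-44435 + z(-105))*(u(-3 - 1*(-56), 200) + 13014) = (-44435 + (-24 + 7*(-105)))*((-3 - 1*(-56))*(1 + 200*(-3 - 1*(-56))) + 13014) = (-44435 + (-24 - 735))*((-3 + 56)*(1 + 200*(-3 + 56)) + 13014) = (-44435 - 759)*(53*(1 + 200*53) + 13014) = -45194*(53*(1 + 10600) + 13014) = -45194*(53*10601 + 13014) = -45194*(561853 + 13014) = -45194*574867 = -25980539198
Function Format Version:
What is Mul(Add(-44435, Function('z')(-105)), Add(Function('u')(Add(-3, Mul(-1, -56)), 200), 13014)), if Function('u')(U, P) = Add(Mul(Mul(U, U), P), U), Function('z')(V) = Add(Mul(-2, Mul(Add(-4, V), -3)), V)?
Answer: -25980539198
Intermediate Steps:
Function('z')(V) = Add(-24, Mul(7, V)) (Function('z')(V) = Add(Mul(-2, Add(12, Mul(-3, V))), V) = Add(Add(-24, Mul(6, V)), V) = Add(-24, Mul(7, V)))
Function('u')(U, P) = Add(U, Mul(P, Pow(U, 2))) (Function('u')(U, P) = Add(Mul(Pow(U, 2), P), U) = Add(Mul(P, Pow(U, 2)), U) = Add(U, Mul(P, Pow(U, 2))))
Mul(Add(-44435, Function('z')(-105)), Add(Function('u')(Add(-3, Mul(-1, -56)), 200), 13014)) = Mul(Add(-44435, Add(-24, Mul(7, -105))), Add(Mul(Add(-3, Mul(-1, -56)), Add(1, Mul(200, Add(-3, Mul(-1, -56))))), 13014)) = Mul(Add(-44435, Add(-24, -735)), Add(Mul(Add(-3, 56), Add(1, Mul(200, Add(-3, 56)))), 13014)) = Mul(Add(-44435, -759), Add(Mul(53, Add(1, Mul(200, 53))), 13014)) = Mul(-45194, Add(Mul(53, Add(1, 10600)), 13014)) = Mul(-45194, Add(Mul(53, 10601), 13014)) = Mul(-45194, Add(561853, 13014)) = Mul(-45194, 574867) = -25980539198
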